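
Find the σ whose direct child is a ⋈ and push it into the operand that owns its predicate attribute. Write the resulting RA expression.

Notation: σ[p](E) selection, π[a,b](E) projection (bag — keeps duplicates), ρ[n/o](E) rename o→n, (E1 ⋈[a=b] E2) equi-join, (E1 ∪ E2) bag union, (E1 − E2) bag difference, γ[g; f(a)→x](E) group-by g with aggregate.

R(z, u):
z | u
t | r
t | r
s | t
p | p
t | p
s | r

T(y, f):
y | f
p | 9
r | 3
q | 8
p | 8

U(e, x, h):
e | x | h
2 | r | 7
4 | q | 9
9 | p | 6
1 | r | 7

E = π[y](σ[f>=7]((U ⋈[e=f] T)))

σ filters on f, owned by the right side.
E' = π[y]((U ⋈[e=f] σ[f>=7](T)))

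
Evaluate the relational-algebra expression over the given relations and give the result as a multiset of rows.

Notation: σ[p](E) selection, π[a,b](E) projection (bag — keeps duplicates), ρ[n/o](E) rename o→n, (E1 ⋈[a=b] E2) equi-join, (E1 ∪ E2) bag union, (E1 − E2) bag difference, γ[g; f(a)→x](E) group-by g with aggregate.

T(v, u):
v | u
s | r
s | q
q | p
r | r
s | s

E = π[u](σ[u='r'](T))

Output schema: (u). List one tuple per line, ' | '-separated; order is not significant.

Row counts bottom-up:
  T → 5
  σ[u='r'](T) → 2
  π[u](σ[u='r'](T)) → 2

== RESULT ==
u
r
r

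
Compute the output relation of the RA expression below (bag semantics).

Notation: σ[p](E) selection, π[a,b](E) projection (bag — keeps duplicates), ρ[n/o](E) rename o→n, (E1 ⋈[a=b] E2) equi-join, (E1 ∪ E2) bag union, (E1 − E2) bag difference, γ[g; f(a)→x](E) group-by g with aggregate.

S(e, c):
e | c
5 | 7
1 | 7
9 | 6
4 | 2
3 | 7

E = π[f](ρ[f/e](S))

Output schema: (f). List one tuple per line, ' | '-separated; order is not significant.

Per-node cardinality:
  S → 5
  ρ[f/e](S) → 5
  π[f](ρ[f/e](S)) → 5

== RESULT ==
f
1
3
4
5
9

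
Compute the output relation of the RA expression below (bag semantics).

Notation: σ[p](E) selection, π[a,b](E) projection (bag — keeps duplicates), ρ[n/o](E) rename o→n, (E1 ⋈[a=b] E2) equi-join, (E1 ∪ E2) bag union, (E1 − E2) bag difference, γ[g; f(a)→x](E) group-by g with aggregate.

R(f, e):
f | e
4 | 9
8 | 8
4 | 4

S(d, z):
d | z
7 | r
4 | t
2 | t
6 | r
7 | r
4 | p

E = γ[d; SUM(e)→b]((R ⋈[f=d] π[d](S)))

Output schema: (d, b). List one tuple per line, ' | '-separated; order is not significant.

Stepwise |·|:
  R → 3
  S → 6
  π[d](S) → 6
  (R ⋈[f=d] π[d](S)) → 4
  γ[d; SUM(e)→b]((R ⋈[f=d] π[d](S))) → 1

== RESULT ==
d | b
4 | 26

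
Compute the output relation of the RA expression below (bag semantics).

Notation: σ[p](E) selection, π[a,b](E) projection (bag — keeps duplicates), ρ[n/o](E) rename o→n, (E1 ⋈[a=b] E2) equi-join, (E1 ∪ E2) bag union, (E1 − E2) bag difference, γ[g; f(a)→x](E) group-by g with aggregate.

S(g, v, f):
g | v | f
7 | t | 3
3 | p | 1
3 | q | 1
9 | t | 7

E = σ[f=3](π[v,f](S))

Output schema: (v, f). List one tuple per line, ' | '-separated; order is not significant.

Per-node cardinality:
  S → 4
  π[v,f](S) → 4
  σ[f=3](π[v,f](S)) → 1

== RESULT ==
v | f
t | 3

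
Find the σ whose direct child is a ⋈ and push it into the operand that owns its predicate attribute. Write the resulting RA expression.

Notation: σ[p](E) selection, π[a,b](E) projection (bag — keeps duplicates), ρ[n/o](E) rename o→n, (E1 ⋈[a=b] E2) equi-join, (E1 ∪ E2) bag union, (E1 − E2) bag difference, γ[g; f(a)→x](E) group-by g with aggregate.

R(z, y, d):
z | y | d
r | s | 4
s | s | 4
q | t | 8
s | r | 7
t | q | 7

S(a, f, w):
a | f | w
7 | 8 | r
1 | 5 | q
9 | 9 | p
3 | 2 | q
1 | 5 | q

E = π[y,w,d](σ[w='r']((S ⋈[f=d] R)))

σ filters on w, owned by the left side.
E' = π[y,w,d]((σ[w='r'](S) ⋈[f=d] R))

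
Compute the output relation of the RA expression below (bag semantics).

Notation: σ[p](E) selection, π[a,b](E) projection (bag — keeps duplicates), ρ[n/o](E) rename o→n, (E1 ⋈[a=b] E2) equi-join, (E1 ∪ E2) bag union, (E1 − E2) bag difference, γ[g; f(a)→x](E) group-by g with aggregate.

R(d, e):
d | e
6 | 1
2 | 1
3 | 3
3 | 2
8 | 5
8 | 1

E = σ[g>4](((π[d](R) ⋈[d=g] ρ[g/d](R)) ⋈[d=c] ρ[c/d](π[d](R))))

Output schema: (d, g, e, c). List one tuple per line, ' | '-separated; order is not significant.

Per-node cardinality:
  R → 6
  π[d](R) → 6
  R → 6
  ρ[g/d](R) → 6
  (π[d](R) ⋈[d=g] ρ[g/d](R)) → 10
  R → 6
  π[d](R) → 6
  ρ[c/d](π[d](R)) → 6
  ((π[d](R) ⋈[d=g] ρ[g/d](R)) ⋈[d=c] ρ[c/d](π[d](R))) → 18
  σ[g>4](((π[d](R) ⋈[d=g] ρ[g/d](R)) ⋈[d=c] ρ[c/d](π[d](R)))) → 9

== RESULT ==
d | g | e | c
6 | 6 | 1 | 6
8 | 8 | 1 | 8
8 | 8 | 1 | 8
8 | 8 | 1 | 8
8 | 8 | 1 | 8
8 | 8 | 5 | 8
8 | 8 | 5 | 8
8 | 8 | 5 | 8
8 | 8 | 5 | 8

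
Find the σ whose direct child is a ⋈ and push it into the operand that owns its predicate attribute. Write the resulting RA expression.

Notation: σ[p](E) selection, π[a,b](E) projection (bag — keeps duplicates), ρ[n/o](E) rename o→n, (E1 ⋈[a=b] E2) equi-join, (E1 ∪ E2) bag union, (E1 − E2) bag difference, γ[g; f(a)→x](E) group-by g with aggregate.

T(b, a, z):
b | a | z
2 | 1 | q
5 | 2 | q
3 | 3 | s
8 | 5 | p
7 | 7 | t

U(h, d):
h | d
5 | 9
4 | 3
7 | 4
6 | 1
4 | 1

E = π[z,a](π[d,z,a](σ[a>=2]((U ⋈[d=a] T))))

σ filters on a, owned by the right side.
E' = π[z,a](π[d,z,a]((U ⋈[d=a] σ[a>=2](T))))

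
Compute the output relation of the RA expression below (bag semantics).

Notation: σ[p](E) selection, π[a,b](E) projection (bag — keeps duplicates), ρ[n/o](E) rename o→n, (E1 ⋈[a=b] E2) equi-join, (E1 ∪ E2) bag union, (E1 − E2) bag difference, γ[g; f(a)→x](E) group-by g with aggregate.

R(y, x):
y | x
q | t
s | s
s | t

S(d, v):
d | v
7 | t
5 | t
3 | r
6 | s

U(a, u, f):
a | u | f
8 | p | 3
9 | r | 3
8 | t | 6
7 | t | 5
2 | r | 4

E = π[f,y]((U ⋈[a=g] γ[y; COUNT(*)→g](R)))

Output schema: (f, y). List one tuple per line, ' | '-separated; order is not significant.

Per-node cardinality:
  U → 5
  R → 3
  γ[y; COUNT(*)→g](R) → 2
  (U ⋈[a=g] γ[y; COUNT(*)→g](R)) → 1
  π[f,y]((U ⋈[a=g] γ[y; COUNT(*)→g](R))) → 1

== RESULT ==
f | y
4 | s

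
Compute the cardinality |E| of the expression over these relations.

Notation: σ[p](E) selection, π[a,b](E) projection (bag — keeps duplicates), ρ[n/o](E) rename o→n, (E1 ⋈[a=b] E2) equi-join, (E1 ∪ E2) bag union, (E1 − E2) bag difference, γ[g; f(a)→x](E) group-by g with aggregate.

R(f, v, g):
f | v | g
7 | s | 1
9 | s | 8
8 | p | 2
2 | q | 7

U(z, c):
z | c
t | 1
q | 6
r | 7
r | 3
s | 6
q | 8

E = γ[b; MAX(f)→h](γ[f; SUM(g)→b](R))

Subexpression sizes:
  R → 4
  γ[f; SUM(g)→b](R) → 4
  γ[b; MAX(f)→h](γ[f; SUM(g)→b](R)) → 4

|E| = 4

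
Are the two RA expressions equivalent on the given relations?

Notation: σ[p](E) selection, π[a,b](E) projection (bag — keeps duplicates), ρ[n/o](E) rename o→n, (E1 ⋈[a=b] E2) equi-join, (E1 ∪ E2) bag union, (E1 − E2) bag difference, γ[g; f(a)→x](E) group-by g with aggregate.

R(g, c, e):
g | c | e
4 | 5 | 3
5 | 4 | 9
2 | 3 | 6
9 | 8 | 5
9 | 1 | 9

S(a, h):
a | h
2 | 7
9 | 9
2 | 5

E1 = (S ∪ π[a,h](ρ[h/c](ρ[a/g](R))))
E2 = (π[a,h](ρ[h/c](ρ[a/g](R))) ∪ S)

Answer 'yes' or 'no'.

E1 row counts bottom-up:
  S → 3
  R → 5
  ρ[a/g](R) → 5
  ρ[h/c](ρ[a/g](R)) → 5
  π[a,h](ρ[h/c](ρ[a/g](R))) → 5
  (S ∪ π[a,h](ρ[h/c](ρ[a/g](R)))) → 8
E2 row counts bottom-up:
  R → 5
  ρ[a/g](R) → 5
  ρ[h/c](ρ[a/g](R)) → 5
  π[a,h](ρ[h/c](ρ[a/g](R))) → 5
  S → 3
  (π[a,h](ρ[h/c](ρ[a/g](R))) ∪ S) → 8

E1 and E2 produce the same multiset:
a | h
2 | 3
2 | 5
2 | 7
4 | 5
5 | 4
9 | 1
9 | 8
9 | 9

yes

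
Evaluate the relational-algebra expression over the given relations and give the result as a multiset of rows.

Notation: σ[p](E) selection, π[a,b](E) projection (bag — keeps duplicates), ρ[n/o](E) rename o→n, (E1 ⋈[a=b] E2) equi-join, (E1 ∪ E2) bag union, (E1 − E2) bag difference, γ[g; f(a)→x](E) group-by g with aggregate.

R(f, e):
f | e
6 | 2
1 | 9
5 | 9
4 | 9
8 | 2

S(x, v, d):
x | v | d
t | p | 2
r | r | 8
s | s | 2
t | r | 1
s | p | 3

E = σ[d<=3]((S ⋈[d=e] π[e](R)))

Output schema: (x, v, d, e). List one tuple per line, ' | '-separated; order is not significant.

Row counts bottom-up:
  S → 5
  R → 5
  π[e](R) → 5
  (S ⋈[d=e] π[e](R)) → 4
  σ[d<=3]((S ⋈[d=e] π[e](R))) → 4

== RESULT ==
x | v | d | e
s | s | 2 | 2
s | s | 2 | 2
t | p | 2 | 2
t | p | 2 | 2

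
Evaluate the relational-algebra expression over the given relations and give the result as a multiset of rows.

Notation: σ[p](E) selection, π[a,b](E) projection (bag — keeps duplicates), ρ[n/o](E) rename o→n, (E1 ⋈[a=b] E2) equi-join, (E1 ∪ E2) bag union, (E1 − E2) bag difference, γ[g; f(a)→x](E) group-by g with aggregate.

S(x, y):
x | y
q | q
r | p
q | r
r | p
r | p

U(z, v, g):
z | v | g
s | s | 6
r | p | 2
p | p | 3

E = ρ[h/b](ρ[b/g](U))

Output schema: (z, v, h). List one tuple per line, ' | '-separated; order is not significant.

Per-node cardinality:
  U → 3
  ρ[b/g](U) → 3
  ρ[h/b](ρ[b/g](U)) → 3

== RESULT ==
z | v | h
p | p | 3
r | p | 2
s | s | 6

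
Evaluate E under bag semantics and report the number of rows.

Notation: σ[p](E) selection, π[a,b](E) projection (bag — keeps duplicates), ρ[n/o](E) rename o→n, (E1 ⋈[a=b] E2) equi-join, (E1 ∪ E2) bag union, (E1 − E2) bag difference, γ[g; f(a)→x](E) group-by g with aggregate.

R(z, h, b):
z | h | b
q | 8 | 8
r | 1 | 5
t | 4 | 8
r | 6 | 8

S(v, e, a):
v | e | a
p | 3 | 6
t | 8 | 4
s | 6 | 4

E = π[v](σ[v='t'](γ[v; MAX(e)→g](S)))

Stepwise |·|:
  S → 3
  γ[v; MAX(e)→g](S) → 3
  σ[v='t'](γ[v; MAX(e)→g](S)) → 1
  π[v](σ[v='t'](γ[v; MAX(e)→g](S))) → 1

|E| = 1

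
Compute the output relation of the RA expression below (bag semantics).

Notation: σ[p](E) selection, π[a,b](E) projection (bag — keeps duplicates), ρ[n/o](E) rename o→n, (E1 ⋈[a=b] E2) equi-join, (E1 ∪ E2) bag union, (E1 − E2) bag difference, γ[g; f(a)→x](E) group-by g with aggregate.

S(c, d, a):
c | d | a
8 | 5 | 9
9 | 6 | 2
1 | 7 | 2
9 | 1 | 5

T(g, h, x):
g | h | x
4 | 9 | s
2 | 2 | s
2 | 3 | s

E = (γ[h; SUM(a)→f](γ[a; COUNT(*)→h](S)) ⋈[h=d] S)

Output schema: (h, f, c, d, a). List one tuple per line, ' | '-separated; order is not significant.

Row counts bottom-up:
  S → 4
  γ[a; COUNT(*)→h](S) → 3
  γ[h; SUM(a)→f](γ[a; COUNT(*)→h](S)) → 2
  S → 4
  (γ[h; SUM(a)→f](γ[a; COUNT(*)→h](S)) ⋈[h=d] S) → 1

== RESULT ==
h | f | c | d | a
1 | 14 | 9 | 1 | 5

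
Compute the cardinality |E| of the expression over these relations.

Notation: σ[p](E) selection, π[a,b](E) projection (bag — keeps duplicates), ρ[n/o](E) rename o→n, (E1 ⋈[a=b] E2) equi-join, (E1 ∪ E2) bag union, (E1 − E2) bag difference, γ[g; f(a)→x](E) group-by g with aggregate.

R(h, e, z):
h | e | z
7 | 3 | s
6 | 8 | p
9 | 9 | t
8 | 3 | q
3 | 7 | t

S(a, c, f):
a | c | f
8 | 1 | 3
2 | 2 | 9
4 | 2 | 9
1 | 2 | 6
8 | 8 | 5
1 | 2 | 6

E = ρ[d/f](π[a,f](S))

Row counts bottom-up:
  S → 6
  π[a,f](S) → 6
  ρ[d/f](π[a,f](S)) → 6

|E| = 6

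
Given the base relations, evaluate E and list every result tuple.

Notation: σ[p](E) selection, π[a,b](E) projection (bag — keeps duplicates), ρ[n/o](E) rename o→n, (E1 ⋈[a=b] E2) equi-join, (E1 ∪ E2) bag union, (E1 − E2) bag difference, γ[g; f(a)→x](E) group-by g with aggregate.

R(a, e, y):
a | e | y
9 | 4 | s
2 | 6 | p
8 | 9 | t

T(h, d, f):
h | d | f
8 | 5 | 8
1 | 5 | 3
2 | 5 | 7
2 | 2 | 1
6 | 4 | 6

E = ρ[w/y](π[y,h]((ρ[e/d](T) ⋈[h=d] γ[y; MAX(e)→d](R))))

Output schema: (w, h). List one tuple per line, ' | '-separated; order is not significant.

Row counts bottom-up:
  T → 5
  ρ[e/d](T) → 5
  R → 3
  γ[y; MAX(e)→d](R) → 3
  (ρ[e/d](T) ⋈[h=d] γ[y; MAX(e)→d](R)) → 1
  π[y,h]((ρ[e/d](T) ⋈[h=d] γ[y; MAX(e)→d](R))) → 1
  ρ[w/y](π[y,h]((ρ[e/d](T) ⋈[h=d] γ[y; MAX(e)→d](R)))) → 1

== RESULT ==
w | h
p | 6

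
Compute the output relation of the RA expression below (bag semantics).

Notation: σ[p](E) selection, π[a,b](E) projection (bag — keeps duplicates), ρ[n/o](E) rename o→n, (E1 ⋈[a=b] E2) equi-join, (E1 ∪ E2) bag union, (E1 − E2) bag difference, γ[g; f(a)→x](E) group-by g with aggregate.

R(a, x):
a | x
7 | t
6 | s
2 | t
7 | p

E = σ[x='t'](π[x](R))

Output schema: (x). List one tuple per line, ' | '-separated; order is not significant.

Stepwise |·|:
  R → 4
  π[x](R) → 4
  σ[x='t'](π[x](R)) → 2

== RESULT ==
x
t
t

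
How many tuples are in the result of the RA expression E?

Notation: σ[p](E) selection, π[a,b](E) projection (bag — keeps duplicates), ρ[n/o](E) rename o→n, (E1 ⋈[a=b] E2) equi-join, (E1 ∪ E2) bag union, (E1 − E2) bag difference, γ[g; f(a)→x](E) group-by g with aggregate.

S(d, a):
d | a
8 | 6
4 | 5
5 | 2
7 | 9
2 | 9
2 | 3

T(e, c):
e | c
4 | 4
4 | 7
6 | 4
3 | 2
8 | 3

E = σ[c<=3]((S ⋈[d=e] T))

Per-node cardinality:
  S → 6
  T → 5
  (S ⋈[d=e] T) → 3
  σ[c<=3]((S ⋈[d=e] T)) → 1

|E| = 1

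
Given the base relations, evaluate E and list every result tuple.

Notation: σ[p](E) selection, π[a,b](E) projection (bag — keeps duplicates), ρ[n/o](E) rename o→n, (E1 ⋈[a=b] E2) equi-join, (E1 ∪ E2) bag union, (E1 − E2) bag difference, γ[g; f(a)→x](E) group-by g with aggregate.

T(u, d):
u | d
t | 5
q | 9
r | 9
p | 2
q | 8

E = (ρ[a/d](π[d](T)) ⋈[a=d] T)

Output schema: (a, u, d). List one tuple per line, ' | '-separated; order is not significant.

Row counts bottom-up:
  T → 5
  π[d](T) → 5
  ρ[a/d](π[d](T)) → 5
  T → 5
  (ρ[a/d](π[d](T)) ⋈[a=d] T) → 7

== RESULT ==
a | u | d
2 | p | 2
5 | t | 5
8 | q | 8
9 | q | 9
9 | q | 9
9 | r | 9
9 | r | 9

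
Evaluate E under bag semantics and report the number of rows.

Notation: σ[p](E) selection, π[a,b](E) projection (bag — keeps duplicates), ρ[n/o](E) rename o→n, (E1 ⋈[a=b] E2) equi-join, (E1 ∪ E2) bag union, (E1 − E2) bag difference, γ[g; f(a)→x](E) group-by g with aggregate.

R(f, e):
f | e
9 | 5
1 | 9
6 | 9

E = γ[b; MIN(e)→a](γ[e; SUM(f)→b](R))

Per-node cardinality:
  R → 3
  γ[e; SUM(f)→b](R) → 2
  γ[b; MIN(e)→a](γ[e; SUM(f)→b](R)) → 2

|E| = 2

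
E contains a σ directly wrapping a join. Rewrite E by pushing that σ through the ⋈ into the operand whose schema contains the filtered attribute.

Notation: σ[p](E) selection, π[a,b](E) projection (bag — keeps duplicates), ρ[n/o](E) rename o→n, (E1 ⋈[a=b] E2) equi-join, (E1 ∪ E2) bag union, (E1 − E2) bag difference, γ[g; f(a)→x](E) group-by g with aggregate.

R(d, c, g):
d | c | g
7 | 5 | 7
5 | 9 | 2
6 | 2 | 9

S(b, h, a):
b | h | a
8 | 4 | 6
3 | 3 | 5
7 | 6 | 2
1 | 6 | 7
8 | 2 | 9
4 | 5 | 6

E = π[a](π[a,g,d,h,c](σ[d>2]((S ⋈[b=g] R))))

σ filters on d, owned by the right side.
E' = π[a](π[a,g,d,h,c]((S ⋈[b=g] σ[d>2](R))))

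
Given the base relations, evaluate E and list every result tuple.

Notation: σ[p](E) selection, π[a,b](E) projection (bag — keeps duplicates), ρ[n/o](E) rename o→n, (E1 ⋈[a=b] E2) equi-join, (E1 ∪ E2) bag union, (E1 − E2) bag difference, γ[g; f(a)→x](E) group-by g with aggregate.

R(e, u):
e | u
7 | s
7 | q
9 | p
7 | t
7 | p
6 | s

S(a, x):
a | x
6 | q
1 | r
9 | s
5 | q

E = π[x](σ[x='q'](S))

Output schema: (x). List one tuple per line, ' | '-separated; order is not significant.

Per-node cardinality:
  S → 4
  σ[x='q'](S) → 2
  π[x](σ[x='q'](S)) → 2

== RESULT ==
x
q
q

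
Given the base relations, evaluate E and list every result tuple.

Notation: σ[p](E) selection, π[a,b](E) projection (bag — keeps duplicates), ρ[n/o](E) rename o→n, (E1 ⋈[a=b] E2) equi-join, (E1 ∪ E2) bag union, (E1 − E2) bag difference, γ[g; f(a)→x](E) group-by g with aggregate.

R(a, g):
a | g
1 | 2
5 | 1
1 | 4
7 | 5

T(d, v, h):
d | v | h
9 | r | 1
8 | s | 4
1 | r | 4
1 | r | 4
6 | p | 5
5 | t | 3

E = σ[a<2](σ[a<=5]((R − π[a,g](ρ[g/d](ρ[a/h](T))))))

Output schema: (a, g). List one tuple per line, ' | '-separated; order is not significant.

Stepwise |·|:
  R → 4
  T → 6
  ρ[a/h](T) → 6
  ρ[g/d](ρ[a/h](T)) → 6
  π[a,g](ρ[g/d](ρ[a/h](T))) → 6
  (R − π[a,g](ρ[g/d](ρ[a/h](T)))) → 4
  σ[a<=5]((R − π[a,g](ρ[g/d](ρ[a/h](T))))) → 3
  σ[a<2](σ[a<=5]((R − π[a,g](ρ[g/d](ρ[a/h](T)))))) → 2

== RESULT ==
a | g
1 | 2
1 | 4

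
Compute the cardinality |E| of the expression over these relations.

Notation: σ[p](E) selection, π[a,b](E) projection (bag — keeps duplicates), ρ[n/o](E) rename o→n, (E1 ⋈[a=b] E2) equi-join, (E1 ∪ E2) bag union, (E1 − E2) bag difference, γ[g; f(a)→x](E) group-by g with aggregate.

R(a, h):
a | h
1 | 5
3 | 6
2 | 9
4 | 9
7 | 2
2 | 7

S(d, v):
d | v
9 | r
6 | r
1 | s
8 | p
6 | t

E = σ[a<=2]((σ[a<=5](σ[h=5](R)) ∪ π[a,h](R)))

Row counts bottom-up:
  R → 6
  σ[h=5](R) → 1
  σ[a<=5](σ[h=5](R)) → 1
  R → 6
  π[a,h](R) → 6
  (σ[a<=5](σ[h=5](R)) ∪ π[a,h](R)) → 7
  σ[a<=2]((σ[a<=5](σ[h=5](R)) ∪ π[a,h](R))) → 4

|E| = 4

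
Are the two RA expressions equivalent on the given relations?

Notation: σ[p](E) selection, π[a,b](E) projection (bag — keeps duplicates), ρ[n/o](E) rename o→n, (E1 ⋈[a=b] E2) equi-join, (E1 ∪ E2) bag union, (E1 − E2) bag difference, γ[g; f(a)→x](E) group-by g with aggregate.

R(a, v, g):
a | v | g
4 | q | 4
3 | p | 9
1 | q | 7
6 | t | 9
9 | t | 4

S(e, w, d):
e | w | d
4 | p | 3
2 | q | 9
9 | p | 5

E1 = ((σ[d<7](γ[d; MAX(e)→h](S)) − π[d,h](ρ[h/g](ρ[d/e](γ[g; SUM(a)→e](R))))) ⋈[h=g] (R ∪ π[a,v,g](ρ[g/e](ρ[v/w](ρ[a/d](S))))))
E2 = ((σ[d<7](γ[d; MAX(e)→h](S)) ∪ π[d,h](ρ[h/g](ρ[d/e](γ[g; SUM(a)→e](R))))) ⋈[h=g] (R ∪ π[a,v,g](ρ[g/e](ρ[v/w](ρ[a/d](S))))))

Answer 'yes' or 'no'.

E1 subexpression sizes:
  S → 3
  γ[d; MAX(e)→h](S) → 3
  σ[d<7](γ[d; MAX(e)→h](S)) → 2
  R → 5
  γ[g; SUM(a)→e](R) → 3
  ρ[d/e](γ[g; SUM(a)→e](R)) → 3
  ρ[h/g](ρ[d/e](γ[g; SUM(a)→e](R))) → 3
  π[d,h](ρ[h/g](ρ[d/e](γ[g; SUM(a)→e](R)))) → 3
  (σ[d<7](γ[d; MAX(e)→h](S)) − π[d,h](ρ[h/g](ρ[d/e](γ[g; SUM(a)→e](R))))) → 2
  R → 5
  S → 3
  ρ[a/d](S) → 3
  ρ[v/w](ρ[a/d](S)) → 3
  ρ[g/e](ρ[v/w](ρ[a/d](S))) → 3
  π[a,v,g](ρ[g/e](ρ[v/w](ρ[a/d](S)))) → 3
  (R ∪ π[a,v,g](ρ[g/e](ρ[v/w](ρ[a/d](S))))) → 8
  ((σ[d<7](γ[d; MAX(e)→h](S)) − π[d,h](ρ[h/g](ρ[d/e](γ[g; SUM(a)→e](R))))) ⋈[h=g] (R ∪ π[a,v,g](ρ[g/e](ρ[v/w](ρ[a/d](S)))))) → 6
E2 subexpression sizes:
  S → 3
  γ[d; MAX(e)→h](S) → 3
  σ[d<7](γ[d; MAX(e)→h](S)) → 2
  R → 5
  γ[g; SUM(a)→e](R) → 3
  ρ[d/e](γ[g; SUM(a)→e](R)) → 3
  ρ[h/g](ρ[d/e](γ[g; SUM(a)→e](R))) → 3
  π[d,h](ρ[h/g](ρ[d/e](γ[g; SUM(a)→e](R)))) → 3
  (σ[d<7](γ[d; MAX(e)→h](S)) ∪ π[d,h](ρ[h/g](ρ[d/e](γ[g; SUM(a)→e](R))))) → 5
  R → 5
  S → 3
  ρ[a/d](S) → 3
  ρ[v/w](ρ[a/d](S)) → 3
  ρ[g/e](ρ[v/w](ρ[a/d](S))) → 3
  π[a,v,g](ρ[g/e](ρ[v/w](ρ[a/d](S)))) → 3
  (R ∪ π[a,v,g](ρ[g/e](ρ[v/w](ρ[a/d](S))))) → 8
  ((σ[d<7](γ[d; MAX(e)→h](S)) ∪ π[d,h](ρ[h/g](ρ[d/e](γ[g; SUM(a)→e](R))))) ⋈[h=g] (R ∪ π[a,v,g](ρ[g/e](ρ[v/w](ρ[a/d](S)))))) → 13

E1 result:
d | h | a | v | g
3 | 4 | 3 | p | 4
3 | 4 | 4 | q | 4
3 | 4 | 9 | t | 4
5 | 9 | 3 | p | 9
5 | 9 | 5 | p | 9
5 | 9 | 6 | t | 9
E2 result:
d | h | a | v | g
1 | 7 | 1 | q | 7
3 | 4 | 3 | p | 4
3 | 4 | 4 | q | 4
3 | 4 | 9 | t | 4
5 | 9 | 3 | p | 9
5 | 9 | 5 | p | 9
5 | 9 | 6 | t | 9
9 | 9 | 3 | p | 9
9 | 9 | 5 | p | 9
9 | 9 | 6 | t | 9
13 | 4 | 3 | p | 4
13 | 4 | 4 | q | 4
13 | 4 | 9 | t | 4
Witness: (9, 9, 3, 'p', 9) appears 0× in E1 but 1× in E2.

no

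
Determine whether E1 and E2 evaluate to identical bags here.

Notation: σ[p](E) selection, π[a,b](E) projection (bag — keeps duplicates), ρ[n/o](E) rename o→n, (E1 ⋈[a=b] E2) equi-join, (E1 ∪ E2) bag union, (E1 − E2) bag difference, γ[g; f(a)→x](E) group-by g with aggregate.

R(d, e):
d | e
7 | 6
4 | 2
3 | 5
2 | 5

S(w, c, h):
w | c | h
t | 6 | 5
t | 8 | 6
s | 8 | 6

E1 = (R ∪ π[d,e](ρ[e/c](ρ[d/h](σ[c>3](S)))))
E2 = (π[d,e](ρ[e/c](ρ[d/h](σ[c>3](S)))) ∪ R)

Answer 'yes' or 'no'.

E1 stepwise |·|:
  R → 4
  S → 3
  σ[c>3](S) → 3
  ρ[d/h](σ[c>3](S)) → 3
  ρ[e/c](ρ[d/h](σ[c>3](S))) → 3
  π[d,e](ρ[e/c](ρ[d/h](σ[c>3](S)))) → 3
  (R ∪ π[d,e](ρ[e/c](ρ[d/h](σ[c>3](S))))) → 7
E2 stepwise |·|:
  S → 3
  σ[c>3](S) → 3
  ρ[d/h](σ[c>3](S)) → 3
  ρ[e/c](ρ[d/h](σ[c>3](S))) → 3
  π[d,e](ρ[e/c](ρ[d/h](σ[c>3](S)))) → 3
  R → 4
  (π[d,e](ρ[e/c](ρ[d/h](σ[c>3](S)))) ∪ R) → 7

E1 and E2 produce the same multiset:
d | e
2 | 5
3 | 5
4 | 2
5 | 6
6 | 8
6 | 8
7 | 6

yes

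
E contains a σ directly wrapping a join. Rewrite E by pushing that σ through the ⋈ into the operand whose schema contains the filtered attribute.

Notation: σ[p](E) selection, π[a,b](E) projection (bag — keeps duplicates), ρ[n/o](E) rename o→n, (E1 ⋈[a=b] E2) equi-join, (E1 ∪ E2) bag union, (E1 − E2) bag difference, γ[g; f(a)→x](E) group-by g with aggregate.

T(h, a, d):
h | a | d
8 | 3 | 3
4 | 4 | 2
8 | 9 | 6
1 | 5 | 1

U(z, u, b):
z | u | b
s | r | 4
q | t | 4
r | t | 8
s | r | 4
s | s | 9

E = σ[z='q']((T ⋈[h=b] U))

σ filters on z, owned by the right side.
E' = (T ⋈[h=b] σ[z='q'](U))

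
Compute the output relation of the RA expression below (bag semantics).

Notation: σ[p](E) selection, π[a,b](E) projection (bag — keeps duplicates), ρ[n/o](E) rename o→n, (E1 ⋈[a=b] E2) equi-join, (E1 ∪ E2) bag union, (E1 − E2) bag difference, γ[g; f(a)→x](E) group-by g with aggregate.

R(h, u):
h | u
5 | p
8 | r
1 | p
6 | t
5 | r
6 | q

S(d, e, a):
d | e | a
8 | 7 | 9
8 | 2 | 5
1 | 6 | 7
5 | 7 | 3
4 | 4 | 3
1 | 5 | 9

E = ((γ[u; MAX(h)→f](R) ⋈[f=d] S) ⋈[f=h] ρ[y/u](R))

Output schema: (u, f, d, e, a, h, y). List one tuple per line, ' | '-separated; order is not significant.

Subexpression sizes:
  R → 6
  γ[u; MAX(h)→f](R) → 4
  S → 6
  (γ[u; MAX(h)→f](R) ⋈[f=d] S) → 3
  R → 6
  ρ[y/u](R) → 6
  ((γ[u; MAX(h)→f](R) ⋈[f=d] S) ⋈[f=h] ρ[y/u](R)) → 4

== RESULT ==
u | f | d | e | a | h | y
p | 5 | 5 | 7 | 3 | 5 | p
p | 5 | 5 | 7 | 3 | 5 | r
r | 8 | 8 | 2 | 5 | 8 | r
r | 8 | 8 | 7 | 9 | 8 | r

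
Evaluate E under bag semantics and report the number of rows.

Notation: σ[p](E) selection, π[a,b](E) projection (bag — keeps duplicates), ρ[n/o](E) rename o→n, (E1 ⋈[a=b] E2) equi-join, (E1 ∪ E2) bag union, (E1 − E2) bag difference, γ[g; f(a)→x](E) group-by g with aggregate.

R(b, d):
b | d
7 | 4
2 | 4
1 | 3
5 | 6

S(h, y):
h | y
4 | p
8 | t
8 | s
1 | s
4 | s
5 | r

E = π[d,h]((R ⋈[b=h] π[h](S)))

Per-node cardinality:
  R → 4
  S → 6
  π[h](S) → 6
  (R ⋈[b=h] π[h](S)) → 2
  π[d,h]((R ⋈[b=h] π[h](S))) → 2

|E| = 2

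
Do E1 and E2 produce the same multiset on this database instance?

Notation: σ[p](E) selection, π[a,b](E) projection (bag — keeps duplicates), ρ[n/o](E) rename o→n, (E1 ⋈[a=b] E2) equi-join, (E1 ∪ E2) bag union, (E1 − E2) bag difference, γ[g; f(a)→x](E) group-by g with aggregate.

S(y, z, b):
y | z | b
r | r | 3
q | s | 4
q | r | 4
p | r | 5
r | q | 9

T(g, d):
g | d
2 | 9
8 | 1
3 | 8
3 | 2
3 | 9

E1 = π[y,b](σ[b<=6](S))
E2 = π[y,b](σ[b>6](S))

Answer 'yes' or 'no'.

E1 row counts bottom-up:
  S → 5
  σ[b<=6](S) → 4
  π[y,b](σ[b<=6](S)) → 4
E2 row counts bottom-up:
  S → 5
  σ[b>6](S) → 1
  π[y,b](σ[b>6](S)) → 1

E1 result:
y | b
p | 5
q | 4
q | 4
r | 3
E2 result:
y | b
r | 9
Witness: ('r', 9) appears 0× in E1 but 1× in E2.

no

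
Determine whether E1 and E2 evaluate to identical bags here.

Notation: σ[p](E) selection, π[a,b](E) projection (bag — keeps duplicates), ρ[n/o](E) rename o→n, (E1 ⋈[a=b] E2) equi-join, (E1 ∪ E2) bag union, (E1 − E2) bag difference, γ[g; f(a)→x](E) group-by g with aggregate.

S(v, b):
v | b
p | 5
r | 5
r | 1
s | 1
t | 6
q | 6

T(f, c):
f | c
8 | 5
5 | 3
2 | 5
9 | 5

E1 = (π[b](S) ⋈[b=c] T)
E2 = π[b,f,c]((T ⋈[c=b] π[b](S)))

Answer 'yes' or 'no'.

E1 stepwise |·|:
  S → 6
  π[b](S) → 6
  T → 4
  (π[b](S) ⋈[b=c] T) → 6
E2 stepwise |·|:
  T → 4
  S → 6
  π[b](S) → 6
  (T ⋈[c=b] π[b](S)) → 6
  π[b,f,c]((T ⋈[c=b] π[b](S))) → 6

E1 and E2 produce the same multiset:
b | f | c
5 | 2 | 5
5 | 2 | 5
5 | 8 | 5
5 | 8 | 5
5 | 9 | 5
5 | 9 | 5

yes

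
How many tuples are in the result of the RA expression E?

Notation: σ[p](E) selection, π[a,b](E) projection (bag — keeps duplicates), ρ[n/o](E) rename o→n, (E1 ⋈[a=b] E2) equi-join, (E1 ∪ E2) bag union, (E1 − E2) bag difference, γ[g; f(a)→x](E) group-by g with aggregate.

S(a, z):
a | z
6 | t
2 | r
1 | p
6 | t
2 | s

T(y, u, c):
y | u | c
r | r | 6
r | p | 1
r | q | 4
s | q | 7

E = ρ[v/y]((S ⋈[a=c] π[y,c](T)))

Per-node cardinality:
  S → 5
  T → 4
  π[y,c](T) → 4
  (S ⋈[a=c] π[y,c](T)) → 3
  ρ[v/y]((S ⋈[a=c] π[y,c](T))) → 3

|E| = 3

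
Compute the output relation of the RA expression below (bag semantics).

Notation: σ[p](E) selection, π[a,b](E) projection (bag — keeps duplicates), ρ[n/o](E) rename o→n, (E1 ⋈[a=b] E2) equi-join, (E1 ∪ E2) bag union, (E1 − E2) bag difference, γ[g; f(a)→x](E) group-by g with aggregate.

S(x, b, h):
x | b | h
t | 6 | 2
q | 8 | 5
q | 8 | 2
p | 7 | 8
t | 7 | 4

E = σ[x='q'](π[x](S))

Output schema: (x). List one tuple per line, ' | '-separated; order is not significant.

Per-node cardinality:
  S → 5
  π[x](S) → 5
  σ[x='q'](π[x](S)) → 2

== RESULT ==
x
q
q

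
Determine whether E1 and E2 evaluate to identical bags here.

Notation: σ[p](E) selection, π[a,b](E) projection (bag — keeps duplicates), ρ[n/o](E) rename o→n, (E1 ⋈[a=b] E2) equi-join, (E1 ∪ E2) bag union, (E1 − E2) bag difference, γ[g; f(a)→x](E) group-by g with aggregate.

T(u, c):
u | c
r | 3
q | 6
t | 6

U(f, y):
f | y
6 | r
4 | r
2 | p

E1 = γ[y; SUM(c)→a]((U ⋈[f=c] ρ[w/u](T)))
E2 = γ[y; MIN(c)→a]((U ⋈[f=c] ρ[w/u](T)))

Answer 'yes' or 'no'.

E1 row counts bottom-up:
  U → 3
  T → 3
  ρ[w/u](T) → 3
  (U ⋈[f=c] ρ[w/u](T)) → 2
  γ[y; SUM(c)→a]((U ⋈[f=c] ρ[w/u](T))) → 1
E2 row counts bottom-up:
  U → 3
  T → 3
  ρ[w/u](T) → 3
  (U ⋈[f=c] ρ[w/u](T)) → 2
  γ[y; MIN(c)→a]((U ⋈[f=c] ρ[w/u](T))) → 1

E1 result:
y | a
r | 12
E2 result:
y | a
r | 6
Witness: ('r', 12) appears 1× in E1 but 0× in E2.

no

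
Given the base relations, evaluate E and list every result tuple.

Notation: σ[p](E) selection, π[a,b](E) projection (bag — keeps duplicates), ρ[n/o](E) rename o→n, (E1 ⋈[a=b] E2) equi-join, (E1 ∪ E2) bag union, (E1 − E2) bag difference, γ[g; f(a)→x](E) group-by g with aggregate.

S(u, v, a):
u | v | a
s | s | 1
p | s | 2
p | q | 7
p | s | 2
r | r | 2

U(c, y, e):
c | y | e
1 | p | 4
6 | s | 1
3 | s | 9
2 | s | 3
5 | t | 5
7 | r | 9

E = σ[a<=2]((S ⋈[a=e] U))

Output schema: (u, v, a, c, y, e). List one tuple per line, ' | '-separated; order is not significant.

Per-node cardinality:
  S → 5
  U → 6
  (S ⋈[a=e] U) → 1
  σ[a<=2]((S ⋈[a=e] U)) → 1

== RESULT ==
u | v | a | c | y | e
s | s | 1 | 6 | s | 1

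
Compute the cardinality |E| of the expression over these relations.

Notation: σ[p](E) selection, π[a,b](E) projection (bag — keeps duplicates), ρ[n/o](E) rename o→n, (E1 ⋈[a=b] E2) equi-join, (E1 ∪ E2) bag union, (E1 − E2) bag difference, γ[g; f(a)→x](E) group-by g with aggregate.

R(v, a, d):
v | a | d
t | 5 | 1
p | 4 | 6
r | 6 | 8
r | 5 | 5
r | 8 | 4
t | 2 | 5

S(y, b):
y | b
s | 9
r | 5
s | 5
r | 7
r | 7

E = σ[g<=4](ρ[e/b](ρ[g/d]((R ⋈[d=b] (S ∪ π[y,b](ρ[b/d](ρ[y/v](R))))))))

Stepwise |·|:
  R → 6
  S → 5
  R → 6
  ρ[y/v](R) → 6
  ρ[b/d](ρ[y/v](R)) → 6
  π[y,b](ρ[b/d](ρ[y/v](R))) → 6
  (S ∪ π[y,b](ρ[b/d](ρ[y/v](R)))) → 11
  (R ⋈[d=b] (S ∪ π[y,b](ρ[b/d](ρ[y/v](R))))) → 12
  ρ[g/d]((R ⋈[d=b] (S ∪ π[y,b](ρ[b/d](ρ[y/v](R)))))) → 12
  ρ[e/b](ρ[g/d]((R ⋈[d=b] (S ∪ π[y,b](ρ[b/d](ρ[y/v](R))))))) → 12
  σ[g<=4](ρ[e/b](ρ[g/d]((R ⋈[d=b] (S ∪ π[y,b](ρ[b/d](ρ[y/v](R)))))))) → 2

|E| = 2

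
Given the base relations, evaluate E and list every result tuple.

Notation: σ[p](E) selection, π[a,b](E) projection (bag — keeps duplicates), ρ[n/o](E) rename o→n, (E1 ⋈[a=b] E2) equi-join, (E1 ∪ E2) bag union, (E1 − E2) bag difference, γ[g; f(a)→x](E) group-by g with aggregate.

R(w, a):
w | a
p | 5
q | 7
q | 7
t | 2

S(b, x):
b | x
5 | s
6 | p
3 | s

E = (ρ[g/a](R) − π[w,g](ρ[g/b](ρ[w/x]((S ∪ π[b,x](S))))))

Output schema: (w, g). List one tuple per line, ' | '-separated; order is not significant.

Row counts bottom-up:
  R → 4
  ρ[g/a](R) → 4
  S → 3
  S → 3
  π[b,x](S) → 3
  (S ∪ π[b,x](S)) → 6
  ρ[w/x]((S ∪ π[b,x](S))) → 6
  ρ[g/b](ρ[w/x]((S ∪ π[b,x](S)))) → 6
  π[w,g](ρ[g/b](ρ[w/x]((S ∪ π[b,x](S))))) → 6
  (ρ[g/a](R) − π[w,g](ρ[g/b](ρ[w/x]((S ∪ π[b,x](S)))))) → 4

== RESULT ==
w | g
p | 5
q | 7
q | 7
t | 2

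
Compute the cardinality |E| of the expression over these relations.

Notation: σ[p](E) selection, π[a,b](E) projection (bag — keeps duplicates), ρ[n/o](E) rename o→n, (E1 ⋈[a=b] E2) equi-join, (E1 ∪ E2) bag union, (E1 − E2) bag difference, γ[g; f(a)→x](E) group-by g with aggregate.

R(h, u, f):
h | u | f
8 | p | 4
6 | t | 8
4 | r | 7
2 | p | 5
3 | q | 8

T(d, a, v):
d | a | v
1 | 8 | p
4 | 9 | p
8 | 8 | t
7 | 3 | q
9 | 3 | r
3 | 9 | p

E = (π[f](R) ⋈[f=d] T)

Per-node cardinality:
  R → 5
  π[f](R) → 5
  T → 6
  (π[f](R) ⋈[f=d] T) → 4

|E| = 4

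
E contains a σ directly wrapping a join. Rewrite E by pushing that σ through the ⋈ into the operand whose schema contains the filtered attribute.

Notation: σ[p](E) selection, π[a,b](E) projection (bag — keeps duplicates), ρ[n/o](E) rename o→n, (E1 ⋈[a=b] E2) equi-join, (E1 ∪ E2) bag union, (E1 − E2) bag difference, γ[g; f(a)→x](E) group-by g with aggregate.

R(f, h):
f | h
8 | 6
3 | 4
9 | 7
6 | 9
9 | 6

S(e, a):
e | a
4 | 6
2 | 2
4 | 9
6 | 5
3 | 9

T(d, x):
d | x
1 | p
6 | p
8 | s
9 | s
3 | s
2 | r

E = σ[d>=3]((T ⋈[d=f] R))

σ filters on d, owned by the left side.
E' = (σ[d>=3](T) ⋈[d=f] R)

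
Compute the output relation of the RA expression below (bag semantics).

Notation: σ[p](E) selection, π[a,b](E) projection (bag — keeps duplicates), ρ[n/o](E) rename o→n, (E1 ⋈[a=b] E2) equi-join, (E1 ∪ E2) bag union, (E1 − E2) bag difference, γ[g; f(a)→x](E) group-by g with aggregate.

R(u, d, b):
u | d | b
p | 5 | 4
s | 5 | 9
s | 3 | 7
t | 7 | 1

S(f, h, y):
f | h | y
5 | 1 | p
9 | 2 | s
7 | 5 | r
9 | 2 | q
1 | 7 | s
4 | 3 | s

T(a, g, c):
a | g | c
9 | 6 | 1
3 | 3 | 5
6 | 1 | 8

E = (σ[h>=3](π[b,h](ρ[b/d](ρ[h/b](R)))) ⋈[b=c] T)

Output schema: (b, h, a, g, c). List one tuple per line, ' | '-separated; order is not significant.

Per-node cardinality:
  R → 4
  ρ[h/b](R) → 4
  ρ[b/d](ρ[h/b](R)) → 4
  π[b,h](ρ[b/d](ρ[h/b](R))) → 4
  σ[h>=3](π[b,h](ρ[b/d](ρ[h/b](R)))) → 3
  T → 3
  (σ[h>=3](π[b,h](ρ[b/d](ρ[h/b](R)))) ⋈[b=c] T) → 2

== RESULT ==
b | h | a | g | c
5 | 4 | 3 | 3 | 5
5 | 9 | 3 | 3 | 5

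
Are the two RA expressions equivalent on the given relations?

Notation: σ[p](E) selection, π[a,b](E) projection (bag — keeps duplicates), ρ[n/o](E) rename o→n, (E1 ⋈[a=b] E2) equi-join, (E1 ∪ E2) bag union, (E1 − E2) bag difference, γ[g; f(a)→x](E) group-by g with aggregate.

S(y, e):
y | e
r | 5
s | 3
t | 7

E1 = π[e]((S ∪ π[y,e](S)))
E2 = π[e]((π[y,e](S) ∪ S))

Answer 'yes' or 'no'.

E1 stepwise |·|:
  S → 3
  S → 3
  π[y,e](S) → 3
  (S ∪ π[y,e](S)) → 6
  π[e]((S ∪ π[y,e](S))) → 6
E2 stepwise |·|:
  S → 3
  π[y,e](S) → 3
  S → 3
  (π[y,e](S) ∪ S) → 6
  π[e]((π[y,e](S) ∪ S)) → 6

E1 and E2 produce the same multiset:
e
3
3
5
5
7
7

yes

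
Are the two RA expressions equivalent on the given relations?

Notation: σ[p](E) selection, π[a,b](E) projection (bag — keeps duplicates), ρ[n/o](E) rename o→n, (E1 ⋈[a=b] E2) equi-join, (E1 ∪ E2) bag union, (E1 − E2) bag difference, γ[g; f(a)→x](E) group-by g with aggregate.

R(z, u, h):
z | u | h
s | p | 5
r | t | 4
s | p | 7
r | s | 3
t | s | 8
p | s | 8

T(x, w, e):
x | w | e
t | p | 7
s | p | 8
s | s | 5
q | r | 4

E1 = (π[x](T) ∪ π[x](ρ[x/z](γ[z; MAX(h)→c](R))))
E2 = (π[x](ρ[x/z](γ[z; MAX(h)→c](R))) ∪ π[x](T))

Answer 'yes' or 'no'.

E1 subexpression sizes:
  T → 4
  π[x](T) → 4
  R → 6
  γ[z; MAX(h)→c](R) → 4
  ρ[x/z](γ[z; MAX(h)→c](R)) → 4
  π[x](ρ[x/z](γ[z; MAX(h)→c](R))) → 4
  (π[x](T) ∪ π[x](ρ[x/z](γ[z; MAX(h)→c](R)))) → 8
E2 subexpression sizes:
  R → 6
  γ[z; MAX(h)→c](R) → 4
  ρ[x/z](γ[z; MAX(h)→c](R)) → 4
  π[x](ρ[x/z](γ[z; MAX(h)→c](R))) → 4
  T → 4
  π[x](T) → 4
  (π[x](ρ[x/z](γ[z; MAX(h)→c](R))) ∪ π[x](T)) → 8

E1 and E2 produce the same multiset:
x
p
q
r
s
s
s
t
t

yes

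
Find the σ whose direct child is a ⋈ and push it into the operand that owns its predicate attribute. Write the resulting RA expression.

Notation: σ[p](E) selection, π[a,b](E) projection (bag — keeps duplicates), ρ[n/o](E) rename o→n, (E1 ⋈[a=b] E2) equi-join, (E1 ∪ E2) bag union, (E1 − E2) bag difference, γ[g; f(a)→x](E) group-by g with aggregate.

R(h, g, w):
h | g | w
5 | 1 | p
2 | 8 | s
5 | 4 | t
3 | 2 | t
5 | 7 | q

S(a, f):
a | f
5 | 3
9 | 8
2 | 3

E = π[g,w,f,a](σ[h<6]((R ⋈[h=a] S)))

σ filters on h, owned by the left side.
E' = π[g,w,f,a]((σ[h<6](R) ⋈[h=a] S))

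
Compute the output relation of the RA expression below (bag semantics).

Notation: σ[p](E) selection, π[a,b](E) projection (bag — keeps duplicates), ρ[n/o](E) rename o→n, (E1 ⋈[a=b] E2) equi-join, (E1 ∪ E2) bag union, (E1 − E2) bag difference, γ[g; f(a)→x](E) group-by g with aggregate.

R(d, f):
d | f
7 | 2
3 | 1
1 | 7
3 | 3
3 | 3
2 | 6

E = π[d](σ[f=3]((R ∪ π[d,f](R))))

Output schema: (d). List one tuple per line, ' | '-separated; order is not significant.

Per-node cardinality:
  R → 6
  R → 6
  π[d,f](R) → 6
  (R ∪ π[d,f](R)) → 12
  σ[f=3]((R ∪ π[d,f](R))) → 4
  π[d](σ[f=3]((R ∪ π[d,f](R)))) → 4

== RESULT ==
d
3
3
3
3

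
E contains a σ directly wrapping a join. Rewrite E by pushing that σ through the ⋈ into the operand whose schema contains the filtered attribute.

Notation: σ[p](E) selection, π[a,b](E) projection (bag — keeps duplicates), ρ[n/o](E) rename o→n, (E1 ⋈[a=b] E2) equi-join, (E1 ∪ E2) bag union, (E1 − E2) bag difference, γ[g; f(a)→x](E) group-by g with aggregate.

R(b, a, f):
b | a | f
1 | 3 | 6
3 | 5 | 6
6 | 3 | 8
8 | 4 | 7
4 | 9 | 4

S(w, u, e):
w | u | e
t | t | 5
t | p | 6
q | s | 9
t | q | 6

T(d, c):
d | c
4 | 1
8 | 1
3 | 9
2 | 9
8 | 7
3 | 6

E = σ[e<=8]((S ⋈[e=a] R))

σ filters on e, owned by the left side.
E' = (σ[e<=8](S) ⋈[e=a] R)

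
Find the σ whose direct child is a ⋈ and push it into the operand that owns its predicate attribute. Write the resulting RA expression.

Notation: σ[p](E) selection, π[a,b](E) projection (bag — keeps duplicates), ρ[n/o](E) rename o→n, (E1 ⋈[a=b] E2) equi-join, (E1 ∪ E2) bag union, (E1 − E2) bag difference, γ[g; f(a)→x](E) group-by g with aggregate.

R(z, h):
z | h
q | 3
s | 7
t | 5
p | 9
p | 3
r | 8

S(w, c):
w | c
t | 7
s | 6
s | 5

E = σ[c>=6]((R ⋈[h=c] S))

σ filters on c, owned by the right side.
E' = (R ⋈[h=c] σ[c>=6](S))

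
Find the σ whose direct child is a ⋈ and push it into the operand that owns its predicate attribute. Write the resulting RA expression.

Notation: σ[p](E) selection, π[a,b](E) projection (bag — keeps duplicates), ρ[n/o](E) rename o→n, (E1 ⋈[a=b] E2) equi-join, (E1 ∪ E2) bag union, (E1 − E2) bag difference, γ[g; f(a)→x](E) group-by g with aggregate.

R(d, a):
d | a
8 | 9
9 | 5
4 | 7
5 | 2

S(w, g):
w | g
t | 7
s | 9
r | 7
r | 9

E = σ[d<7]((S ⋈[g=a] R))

σ filters on d, owned by the right side.
E' = (S ⋈[g=a] σ[d<7](R))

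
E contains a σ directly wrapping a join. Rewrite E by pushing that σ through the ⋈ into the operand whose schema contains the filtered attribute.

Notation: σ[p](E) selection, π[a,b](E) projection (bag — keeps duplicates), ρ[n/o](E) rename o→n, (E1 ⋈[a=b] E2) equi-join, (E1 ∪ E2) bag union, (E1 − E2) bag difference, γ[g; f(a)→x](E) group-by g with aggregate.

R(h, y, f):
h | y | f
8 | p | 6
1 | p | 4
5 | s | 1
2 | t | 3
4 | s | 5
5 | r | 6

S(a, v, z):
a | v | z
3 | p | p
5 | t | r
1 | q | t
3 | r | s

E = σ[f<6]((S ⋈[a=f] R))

σ filters on f, owned by the right side.
E' = (S ⋈[a=f] σ[f<6](R))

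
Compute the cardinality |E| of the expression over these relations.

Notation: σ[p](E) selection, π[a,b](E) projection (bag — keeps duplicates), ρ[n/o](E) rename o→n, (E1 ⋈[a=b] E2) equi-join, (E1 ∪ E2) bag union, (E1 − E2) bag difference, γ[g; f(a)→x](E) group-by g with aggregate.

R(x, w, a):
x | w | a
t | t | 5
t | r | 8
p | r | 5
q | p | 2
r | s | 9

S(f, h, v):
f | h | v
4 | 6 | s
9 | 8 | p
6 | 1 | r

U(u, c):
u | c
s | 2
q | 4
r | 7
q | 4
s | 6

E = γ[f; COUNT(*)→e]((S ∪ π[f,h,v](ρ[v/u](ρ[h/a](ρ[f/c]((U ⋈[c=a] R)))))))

Per-node cardinality:
  S → 3
  U → 5
  R → 5
  (U ⋈[c=a] R) → 1
  ρ[f/c]((U ⋈[c=a] R)) → 1
  ρ[h/a](ρ[f/c]((U ⋈[c=a] R))) → 1
  ρ[v/u](ρ[h/a](ρ[f/c]((U ⋈[c=a] R)))) → 1
  π[f,h,v](ρ[v/u](ρ[h/a](ρ[f/c]((U ⋈[c=a] R))))) → 1
  (S ∪ π[f,h,v](ρ[v/u](ρ[h/a](ρ[f/c]((U ⋈[c=a] R)))))) → 4
  γ[f; COUNT(*)→e]((S ∪ π[f,h,v](ρ[v/u](ρ[h/a](ρ[f/c]((U ⋈[c=a] R))))))) → 4

|E| = 4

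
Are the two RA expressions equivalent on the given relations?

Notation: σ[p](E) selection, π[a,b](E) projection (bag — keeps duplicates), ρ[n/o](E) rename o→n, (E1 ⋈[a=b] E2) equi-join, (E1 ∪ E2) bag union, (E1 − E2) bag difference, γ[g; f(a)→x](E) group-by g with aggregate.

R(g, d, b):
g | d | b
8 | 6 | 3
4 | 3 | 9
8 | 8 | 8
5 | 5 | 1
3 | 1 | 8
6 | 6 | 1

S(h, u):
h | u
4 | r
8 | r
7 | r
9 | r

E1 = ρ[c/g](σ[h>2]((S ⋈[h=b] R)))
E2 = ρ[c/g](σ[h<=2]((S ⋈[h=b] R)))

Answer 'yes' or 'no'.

E1 subexpression sizes:
  S → 4
  R → 6
  (S ⋈[h=b] R) → 3
  σ[h>2]((S ⋈[h=b] R)) → 3
  ρ[c/g](σ[h>2]((S ⋈[h=b] R))) → 3
E2 subexpression sizes:
  S → 4
  R → 6
  (S ⋈[h=b] R) → 3
  σ[h<=2]((S ⋈[h=b] R)) → 0
  ρ[c/g](σ[h<=2]((S ⋈[h=b] R))) → 0

E1 result:
h | u | c | d | b
8 | r | 3 | 1 | 8
8 | r | 8 | 8 | 8
9 | r | 4 | 3 | 9
E2 result:
h | u | c | d | b
(0 rows)
Witness: (8, 'r', 3, 1, 8) appears 1× in E1 but 0× in E2.

no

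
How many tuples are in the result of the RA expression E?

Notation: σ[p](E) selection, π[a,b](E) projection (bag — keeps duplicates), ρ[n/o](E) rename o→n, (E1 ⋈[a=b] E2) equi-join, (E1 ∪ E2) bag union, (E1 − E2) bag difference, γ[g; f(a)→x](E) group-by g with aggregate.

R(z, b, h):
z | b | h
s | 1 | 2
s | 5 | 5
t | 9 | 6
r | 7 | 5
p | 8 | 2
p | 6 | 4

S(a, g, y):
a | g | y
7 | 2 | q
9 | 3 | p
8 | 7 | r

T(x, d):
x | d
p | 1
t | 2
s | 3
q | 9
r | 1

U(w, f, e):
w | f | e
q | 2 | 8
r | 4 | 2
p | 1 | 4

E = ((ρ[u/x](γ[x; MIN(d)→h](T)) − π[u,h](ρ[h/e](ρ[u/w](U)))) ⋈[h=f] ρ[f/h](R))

Row counts bottom-up:
  T → 5
  γ[x; MIN(d)→h](T) → 5
  ρ[u/x](γ[x; MIN(d)→h](T)) → 5
  U → 3
  ρ[u/w](U) → 3
  ρ[h/e](ρ[u/w](U)) → 3
  π[u,h](ρ[h/e](ρ[u/w](U))) → 3
  (ρ[u/x](γ[x; MIN(d)→h](T)) − π[u,h](ρ[h/e](ρ[u/w](U)))) → 5
  R → 6
  ρ[f/h](R) → 6
  ((ρ[u/x](γ[x; MIN(d)→h](T)) − π[u,h](ρ[h/e](ρ[u/w](U)))) ⋈[h=f] ρ[f/h](R)) → 2

|E| = 2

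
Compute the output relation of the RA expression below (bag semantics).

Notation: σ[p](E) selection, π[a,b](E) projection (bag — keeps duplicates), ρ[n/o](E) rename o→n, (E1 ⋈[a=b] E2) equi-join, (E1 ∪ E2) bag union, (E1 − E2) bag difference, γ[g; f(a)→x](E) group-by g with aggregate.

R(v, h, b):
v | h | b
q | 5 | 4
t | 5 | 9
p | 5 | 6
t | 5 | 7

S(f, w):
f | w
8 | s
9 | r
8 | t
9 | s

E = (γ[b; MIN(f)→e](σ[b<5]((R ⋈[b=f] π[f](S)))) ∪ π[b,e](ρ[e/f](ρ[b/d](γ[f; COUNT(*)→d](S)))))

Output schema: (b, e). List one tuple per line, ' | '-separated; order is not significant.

Row counts bottom-up:
  R → 4
  S → 4
  π[f](S) → 4
  (R ⋈[b=f] π[f](S)) → 2
  σ[b<5]((R ⋈[b=f] π[f](S))) → 0
  γ[b; MIN(f)→e](σ[b<5]((R ⋈[b=f] π[f](S)))) → 0
  S → 4
  γ[f; COUNT(*)→d](S) → 2
  ρ[b/d](γ[f; COUNT(*)→d](S)) → 2
  ρ[e/f](ρ[b/d](γ[f; COUNT(*)→d](S))) → 2
  π[b,e](ρ[e/f](ρ[b/d](γ[f; COUNT(*)→d](S)))) → 2
  (γ[b; MIN(f)→e](σ[b<5]((R ⋈[b=f] π[f](S)))) ∪ π[b,e](ρ[e/f](ρ[b/d](γ[f; COUNT(*)→d](S))))) → 2

== RESULT ==
b | e
2 | 8
2 | 9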